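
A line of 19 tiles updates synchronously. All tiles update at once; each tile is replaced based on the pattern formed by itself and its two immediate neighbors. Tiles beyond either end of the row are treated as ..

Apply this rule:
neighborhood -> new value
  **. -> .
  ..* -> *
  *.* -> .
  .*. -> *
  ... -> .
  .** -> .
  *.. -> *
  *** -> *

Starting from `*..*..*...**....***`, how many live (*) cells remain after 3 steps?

12

********.*..*..*.*.
.******..*******.**
*.****.**.*****....
count of *: 12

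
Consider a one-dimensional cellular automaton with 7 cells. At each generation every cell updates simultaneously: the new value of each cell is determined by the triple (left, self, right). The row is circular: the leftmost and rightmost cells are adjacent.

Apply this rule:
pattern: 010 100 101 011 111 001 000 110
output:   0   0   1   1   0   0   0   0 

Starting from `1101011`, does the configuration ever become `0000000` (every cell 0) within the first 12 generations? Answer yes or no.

yes

0010110
0001100
0001000
0000000
all cells are 0 at generation 4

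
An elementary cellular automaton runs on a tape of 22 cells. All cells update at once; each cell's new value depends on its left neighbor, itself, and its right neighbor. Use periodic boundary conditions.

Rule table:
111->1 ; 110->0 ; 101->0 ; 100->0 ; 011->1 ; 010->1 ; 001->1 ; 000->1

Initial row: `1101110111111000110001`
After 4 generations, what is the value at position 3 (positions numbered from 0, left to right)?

1001100111110011100111
0011001111100111001111
0110011111001110011110
1100111110011100111100
position 3 holds 0

0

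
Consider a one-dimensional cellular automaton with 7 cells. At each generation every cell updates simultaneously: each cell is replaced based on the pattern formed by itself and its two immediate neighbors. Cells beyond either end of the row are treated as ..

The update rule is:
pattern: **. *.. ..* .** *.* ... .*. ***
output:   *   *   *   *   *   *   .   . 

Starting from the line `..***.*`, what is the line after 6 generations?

***.**.
*.*****
.**...*
******.
*....**
.******

.******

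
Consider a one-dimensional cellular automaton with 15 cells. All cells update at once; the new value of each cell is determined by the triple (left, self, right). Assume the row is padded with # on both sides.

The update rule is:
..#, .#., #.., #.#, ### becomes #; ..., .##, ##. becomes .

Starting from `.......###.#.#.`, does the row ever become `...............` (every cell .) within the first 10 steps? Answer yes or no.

step 1: #.....#.#.#####
step 2: .#...#####.####
step 3: ###.#.###.#.###
step 4: ##.###.#.###.##
step 5: #.#.#.###.#.#.#
step 6: .#####.#.#####.
step 7: #.###.###.###.#
step 8: .#.#.#.#.#.#.#.
step 9: ###############
step 10: ###############
step 10 is ###############, still not uniform .

no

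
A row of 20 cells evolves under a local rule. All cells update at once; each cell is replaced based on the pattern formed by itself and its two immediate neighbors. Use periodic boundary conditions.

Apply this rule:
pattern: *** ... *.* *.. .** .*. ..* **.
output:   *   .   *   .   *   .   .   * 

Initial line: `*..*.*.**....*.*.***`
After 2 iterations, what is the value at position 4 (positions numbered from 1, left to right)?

*...*.***.....*.****
*....****......*****
position 4 holds .

.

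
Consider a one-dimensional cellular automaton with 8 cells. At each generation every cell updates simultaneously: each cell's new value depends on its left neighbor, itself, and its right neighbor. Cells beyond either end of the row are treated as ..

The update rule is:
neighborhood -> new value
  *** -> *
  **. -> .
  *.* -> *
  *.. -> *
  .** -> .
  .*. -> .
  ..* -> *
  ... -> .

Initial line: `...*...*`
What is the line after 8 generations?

..*.*.*.
.*.*.*.*
*.*.*.*.
.*.*.*.*  (repeats generation 2; period 2)
generation 8: .*.*.*.*

.*.*.*.*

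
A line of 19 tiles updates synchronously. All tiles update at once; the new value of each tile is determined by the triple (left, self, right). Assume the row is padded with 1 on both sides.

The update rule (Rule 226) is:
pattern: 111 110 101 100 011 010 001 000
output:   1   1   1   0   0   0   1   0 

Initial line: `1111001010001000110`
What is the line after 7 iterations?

1111111001010101010

iteration 1: 1111010100010001011
iteration 2: 1111101000100010101
iteration 3: 1111110001000101010
iteration 4: 1111110010001010101
iteration 5: 1111110100010101010
iteration 6: 1111111000101010101
iteration 7: 1111111001010101010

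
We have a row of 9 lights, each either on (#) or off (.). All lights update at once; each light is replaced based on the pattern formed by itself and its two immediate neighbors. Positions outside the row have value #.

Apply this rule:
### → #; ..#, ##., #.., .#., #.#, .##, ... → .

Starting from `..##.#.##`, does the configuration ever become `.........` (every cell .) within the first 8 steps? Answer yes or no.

step 1: ........#
step 2: .........
all cells are . at step 2

yes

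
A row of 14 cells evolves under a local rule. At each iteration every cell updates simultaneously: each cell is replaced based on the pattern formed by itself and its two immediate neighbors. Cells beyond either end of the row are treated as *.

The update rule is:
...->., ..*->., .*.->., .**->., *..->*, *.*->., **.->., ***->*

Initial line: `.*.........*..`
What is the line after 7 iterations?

..*.........*.
*..*..........
.*..*.........
..*..*........
*..*..*.......
.*..*..*......
..*..*..*.....

..*..*..*.....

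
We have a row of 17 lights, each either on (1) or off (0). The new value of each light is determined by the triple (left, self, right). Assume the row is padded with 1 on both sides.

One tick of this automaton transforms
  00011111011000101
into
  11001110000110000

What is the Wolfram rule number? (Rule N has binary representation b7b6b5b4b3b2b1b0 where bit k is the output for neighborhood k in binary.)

145

position 4: 111 → 1  (bit 7 = 1)
position 7: 110 → 0  (bit 6 = 0)
position 8: 101 → 0  (bit 5 = 0)
position 0: 100 → 1  (bit 4 = 1)
position 3: 011 → 0  (bit 3 = 0)
position 14: 010 → 0  (bit 2 = 0)
position 2: 001 → 0  (bit 1 = 0)
position 1: 000 → 1  (bit 0 = 1)
bits b7..b0 = 10010001 = 145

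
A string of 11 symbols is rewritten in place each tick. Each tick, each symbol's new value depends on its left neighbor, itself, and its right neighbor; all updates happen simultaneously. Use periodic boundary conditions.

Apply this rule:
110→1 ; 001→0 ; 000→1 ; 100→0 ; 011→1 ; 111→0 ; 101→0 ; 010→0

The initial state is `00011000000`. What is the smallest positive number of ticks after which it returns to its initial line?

5

tick 1: 11011011111
tick 2: 01011010000
tick 3: 00011000111
tick 4: 01011010101
tick 5: 00011000000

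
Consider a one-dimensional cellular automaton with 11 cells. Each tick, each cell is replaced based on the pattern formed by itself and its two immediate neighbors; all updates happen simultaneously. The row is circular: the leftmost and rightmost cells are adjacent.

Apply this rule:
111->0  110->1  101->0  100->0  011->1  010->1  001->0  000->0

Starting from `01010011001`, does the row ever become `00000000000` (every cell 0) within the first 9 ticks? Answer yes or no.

no

01010011001  (fixed point — unchanged through tick 9)
tick 9 is 01010011001, still not uniform 0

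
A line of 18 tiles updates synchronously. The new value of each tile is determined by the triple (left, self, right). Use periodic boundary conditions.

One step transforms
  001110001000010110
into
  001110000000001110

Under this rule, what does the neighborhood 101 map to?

1

At position 14 the neighborhood is 101; the next row has 1 there.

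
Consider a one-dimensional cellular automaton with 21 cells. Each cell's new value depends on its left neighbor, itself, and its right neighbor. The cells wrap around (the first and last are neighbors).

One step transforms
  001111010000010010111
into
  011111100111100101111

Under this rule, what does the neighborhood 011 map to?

At position 2 the neighborhood is 011; the next row has 1 there.

1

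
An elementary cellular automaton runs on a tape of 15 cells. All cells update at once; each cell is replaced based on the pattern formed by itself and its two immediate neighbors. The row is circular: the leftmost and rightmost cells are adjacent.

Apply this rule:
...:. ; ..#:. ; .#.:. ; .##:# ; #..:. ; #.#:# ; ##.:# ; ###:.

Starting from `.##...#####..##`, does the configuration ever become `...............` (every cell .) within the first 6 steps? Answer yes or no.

###...#...#..##
..#..........#.
...............
all cells are . at step 3

yes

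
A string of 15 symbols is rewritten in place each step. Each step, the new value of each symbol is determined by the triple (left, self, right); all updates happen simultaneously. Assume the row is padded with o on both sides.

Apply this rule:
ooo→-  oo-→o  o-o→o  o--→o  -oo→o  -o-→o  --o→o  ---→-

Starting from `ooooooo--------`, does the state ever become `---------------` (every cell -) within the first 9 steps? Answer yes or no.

no

------oo------o
o----oooo----oo
oo--oo--oo--oo-
-oooooooooooooo
oo-------------
-oo-----------o
oooo---------oo
---oo-------oo-
o-oooo-----oooo
step 9 is o-oooo-----oooo, still not uniform -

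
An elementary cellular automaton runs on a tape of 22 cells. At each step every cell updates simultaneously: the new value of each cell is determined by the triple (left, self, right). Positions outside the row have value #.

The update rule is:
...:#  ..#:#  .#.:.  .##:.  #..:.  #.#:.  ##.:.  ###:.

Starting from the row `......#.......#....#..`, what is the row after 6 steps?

.........#.......#....

.#####..######..###..#
.......#.......#....#.
.######..######..###..
........#.......#....#
.#######..######..###.
.........#.......#....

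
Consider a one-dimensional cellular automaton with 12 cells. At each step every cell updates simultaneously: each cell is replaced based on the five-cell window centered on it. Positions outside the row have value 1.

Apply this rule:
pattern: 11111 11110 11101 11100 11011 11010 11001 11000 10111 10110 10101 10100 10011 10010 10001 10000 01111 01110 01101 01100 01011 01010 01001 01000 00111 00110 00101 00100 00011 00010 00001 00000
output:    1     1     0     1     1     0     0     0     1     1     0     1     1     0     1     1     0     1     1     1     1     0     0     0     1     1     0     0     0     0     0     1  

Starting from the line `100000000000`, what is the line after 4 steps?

101111111100
011011111101
111110111011
111101110110

111101110110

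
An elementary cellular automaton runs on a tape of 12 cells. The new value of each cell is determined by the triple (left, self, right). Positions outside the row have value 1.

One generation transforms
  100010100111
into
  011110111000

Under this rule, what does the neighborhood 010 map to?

At position 4 the neighborhood is 010; the next row has 1 there.

1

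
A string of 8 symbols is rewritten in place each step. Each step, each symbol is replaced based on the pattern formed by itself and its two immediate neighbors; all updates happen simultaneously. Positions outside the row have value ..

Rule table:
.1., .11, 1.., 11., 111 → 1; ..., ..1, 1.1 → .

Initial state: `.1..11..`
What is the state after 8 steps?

.11.1111

.11.111.
.11.1111
.11.1111  (fixed point — unchanged through step 8)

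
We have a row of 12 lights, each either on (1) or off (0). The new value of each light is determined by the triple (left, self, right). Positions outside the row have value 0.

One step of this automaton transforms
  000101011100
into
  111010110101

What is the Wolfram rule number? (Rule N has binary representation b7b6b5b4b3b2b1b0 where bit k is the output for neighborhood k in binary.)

position 8: 111 → 0  (bit 7 = 0)
position 9: 110 → 1  (bit 6 = 1)
position 4: 101 → 1  (bit 5 = 1)
position 10: 100 → 0  (bit 4 = 0)
position 7: 011 → 1  (bit 3 = 1)
position 3: 010 → 0  (bit 2 = 0)
position 2: 001 → 1  (bit 1 = 1)
position 0: 000 → 1  (bit 0 = 1)
bits b7..b0 = 01101011 = 107

107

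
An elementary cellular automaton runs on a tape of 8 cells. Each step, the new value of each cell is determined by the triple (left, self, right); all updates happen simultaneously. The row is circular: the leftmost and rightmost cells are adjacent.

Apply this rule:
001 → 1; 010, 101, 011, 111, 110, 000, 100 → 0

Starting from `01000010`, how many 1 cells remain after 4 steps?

2

10000100
00001001
00010010
00100100
count of 1: 2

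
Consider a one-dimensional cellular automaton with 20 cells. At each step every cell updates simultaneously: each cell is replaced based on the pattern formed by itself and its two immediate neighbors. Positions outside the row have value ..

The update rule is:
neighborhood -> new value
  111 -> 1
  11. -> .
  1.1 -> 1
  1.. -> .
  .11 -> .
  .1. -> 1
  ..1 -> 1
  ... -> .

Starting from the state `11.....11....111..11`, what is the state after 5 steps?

..1.....1.1..1......

......1.....1.1..1..
.....11....1111.11..
....1.....1.11.1....
...11....111..11....
..1.....1.1..1......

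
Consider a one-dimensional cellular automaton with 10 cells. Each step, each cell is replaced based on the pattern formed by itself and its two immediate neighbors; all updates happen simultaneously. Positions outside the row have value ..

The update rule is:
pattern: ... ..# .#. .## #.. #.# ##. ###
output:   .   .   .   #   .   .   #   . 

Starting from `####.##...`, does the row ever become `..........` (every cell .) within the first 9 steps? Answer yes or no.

#..#.##...
.....##...
.....##...  (fixed point — unchanged through step 9)
step 9 is .....##..., still not uniform .

no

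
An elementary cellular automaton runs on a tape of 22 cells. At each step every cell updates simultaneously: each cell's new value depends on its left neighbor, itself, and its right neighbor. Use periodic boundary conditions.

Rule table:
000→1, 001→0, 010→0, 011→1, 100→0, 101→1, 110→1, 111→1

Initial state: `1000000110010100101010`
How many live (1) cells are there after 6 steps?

0011110110001000010101
0011111110100011001010
1011111111001011000100
0111111111000111010000
0111111111010111100111
1111111111101111100111
count of 1: 19

19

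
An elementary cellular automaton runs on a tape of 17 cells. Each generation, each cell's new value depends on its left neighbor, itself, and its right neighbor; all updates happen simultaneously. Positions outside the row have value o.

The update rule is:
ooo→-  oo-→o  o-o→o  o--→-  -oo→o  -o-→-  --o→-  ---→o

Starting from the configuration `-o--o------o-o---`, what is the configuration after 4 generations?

--oooo-ooo-o--ooo

generation 1: o-----oooo--o--o-
generation 2: o-ooo-o--o------o
generation 3: ooo-oo-----oooo-o
generation 4: --oooo-ooo-o--ooo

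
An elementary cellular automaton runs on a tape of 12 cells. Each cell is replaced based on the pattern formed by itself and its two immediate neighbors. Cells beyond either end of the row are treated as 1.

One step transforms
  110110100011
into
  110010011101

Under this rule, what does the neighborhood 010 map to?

0

At position 6 the neighborhood is 010; the next row has 0 there.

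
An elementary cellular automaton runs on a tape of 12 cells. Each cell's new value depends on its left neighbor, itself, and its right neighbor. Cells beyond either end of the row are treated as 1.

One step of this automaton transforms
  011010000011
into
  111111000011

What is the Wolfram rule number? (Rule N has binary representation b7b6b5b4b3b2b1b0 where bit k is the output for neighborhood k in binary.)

position 11: 111 → 1  (bit 7 = 1)
position 2: 110 → 1  (bit 6 = 1)
position 0: 101 → 1  (bit 5 = 1)
position 5: 100 → 1  (bit 4 = 1)
position 1: 011 → 1  (bit 3 = 1)
position 4: 010 → 1  (bit 2 = 1)
position 9: 001 → 0  (bit 1 = 0)
position 6: 000 → 0  (bit 0 = 0)
bits b7..b0 = 11111100 = 252

252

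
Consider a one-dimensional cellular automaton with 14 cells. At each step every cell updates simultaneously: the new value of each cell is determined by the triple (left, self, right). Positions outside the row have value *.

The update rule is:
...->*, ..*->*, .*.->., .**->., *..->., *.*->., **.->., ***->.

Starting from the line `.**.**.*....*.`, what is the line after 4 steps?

.*********....

.........***..
.********....*
..........***.
.*********....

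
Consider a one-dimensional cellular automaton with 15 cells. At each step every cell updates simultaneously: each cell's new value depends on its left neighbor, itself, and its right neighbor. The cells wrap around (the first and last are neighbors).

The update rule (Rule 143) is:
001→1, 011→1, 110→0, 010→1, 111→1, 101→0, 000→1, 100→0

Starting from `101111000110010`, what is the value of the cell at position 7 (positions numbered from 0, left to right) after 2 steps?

step 1: 101110011100110
step 2: 101100111001100
position 7 holds 1

1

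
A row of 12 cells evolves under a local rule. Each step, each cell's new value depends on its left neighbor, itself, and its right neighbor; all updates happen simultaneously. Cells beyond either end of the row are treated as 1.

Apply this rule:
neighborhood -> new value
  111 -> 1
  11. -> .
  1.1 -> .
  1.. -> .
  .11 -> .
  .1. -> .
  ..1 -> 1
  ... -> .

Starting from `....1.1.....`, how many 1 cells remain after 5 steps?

2

step 1: ...1.......1
step 2: ..1.......1.
step 3: .1.......1..
step 4: ........1..1
step 5: .......1..1.
count of 1: 2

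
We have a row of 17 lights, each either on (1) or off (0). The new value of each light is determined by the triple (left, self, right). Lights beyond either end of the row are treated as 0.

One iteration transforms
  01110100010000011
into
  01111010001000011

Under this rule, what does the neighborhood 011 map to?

At position 1 the neighborhood is 011; the next row has 1 there.

1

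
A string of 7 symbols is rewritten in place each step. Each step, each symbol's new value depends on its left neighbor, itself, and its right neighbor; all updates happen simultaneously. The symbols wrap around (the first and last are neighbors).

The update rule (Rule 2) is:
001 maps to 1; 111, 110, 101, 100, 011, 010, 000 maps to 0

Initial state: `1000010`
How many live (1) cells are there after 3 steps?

0000100
0001000
0010000
count of 1: 1

1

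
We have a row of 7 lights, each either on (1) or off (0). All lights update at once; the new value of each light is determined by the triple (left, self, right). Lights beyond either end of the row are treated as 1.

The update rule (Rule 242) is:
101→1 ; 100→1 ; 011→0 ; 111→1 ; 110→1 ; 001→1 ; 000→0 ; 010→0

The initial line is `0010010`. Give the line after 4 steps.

1111101

1101101
1110110
1111011
1111101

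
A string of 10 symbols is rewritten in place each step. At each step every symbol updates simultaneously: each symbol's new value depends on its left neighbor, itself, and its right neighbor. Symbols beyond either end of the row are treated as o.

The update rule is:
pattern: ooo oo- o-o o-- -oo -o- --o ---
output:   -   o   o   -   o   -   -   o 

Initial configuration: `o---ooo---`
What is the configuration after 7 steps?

o-o-o-o-o-
oo-o-o-o-o
-oo-o-o-oo
oooo-o-oo-
---oo-oooo
-o-oooo---
o-oo--o-o-

o-oo--o-o-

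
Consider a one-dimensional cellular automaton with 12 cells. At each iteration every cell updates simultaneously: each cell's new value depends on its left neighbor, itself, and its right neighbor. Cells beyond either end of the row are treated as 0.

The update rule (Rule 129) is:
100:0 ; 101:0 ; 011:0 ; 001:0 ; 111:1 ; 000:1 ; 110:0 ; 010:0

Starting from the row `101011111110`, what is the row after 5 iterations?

111000010010

iteration 1: 000001111100
iteration 2: 111100111001
iteration 3: 011000010000
iteration 4: 000011000111
iteration 5: 111000010010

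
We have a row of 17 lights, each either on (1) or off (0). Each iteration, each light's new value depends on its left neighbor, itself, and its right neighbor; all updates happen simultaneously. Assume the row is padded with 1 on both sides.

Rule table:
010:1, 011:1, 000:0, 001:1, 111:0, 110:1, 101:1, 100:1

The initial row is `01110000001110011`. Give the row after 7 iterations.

10000000000000110

11011000011011110
01111100111110011
11000111100011110
01101100110110011
11111111111111110
00000000000000011
10000000000000110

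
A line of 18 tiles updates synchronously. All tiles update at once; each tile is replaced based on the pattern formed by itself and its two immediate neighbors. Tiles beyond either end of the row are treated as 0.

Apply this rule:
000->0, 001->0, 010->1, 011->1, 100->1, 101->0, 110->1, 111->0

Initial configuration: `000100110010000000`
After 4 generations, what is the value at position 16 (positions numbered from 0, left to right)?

0

000110111011000000
000110101011100000
000110101010110000
000110101010111000
position 16 holds 0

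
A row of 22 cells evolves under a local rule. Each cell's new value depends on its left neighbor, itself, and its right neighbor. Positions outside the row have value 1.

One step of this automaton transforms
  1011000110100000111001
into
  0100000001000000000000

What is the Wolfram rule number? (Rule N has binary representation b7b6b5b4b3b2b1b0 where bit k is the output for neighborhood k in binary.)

position 17: 111 → 0  (bit 7 = 0)
position 0: 110 → 0  (bit 6 = 0)
position 1: 101 → 1  (bit 5 = 1)
position 4: 100 → 0  (bit 4 = 0)
position 2: 011 → 0  (bit 3 = 0)
position 10: 010 → 0  (bit 2 = 0)
position 6: 001 → 0  (bit 1 = 0)
position 5: 000 → 0  (bit 0 = 0)
bits b7..b0 = 00100000 = 32

32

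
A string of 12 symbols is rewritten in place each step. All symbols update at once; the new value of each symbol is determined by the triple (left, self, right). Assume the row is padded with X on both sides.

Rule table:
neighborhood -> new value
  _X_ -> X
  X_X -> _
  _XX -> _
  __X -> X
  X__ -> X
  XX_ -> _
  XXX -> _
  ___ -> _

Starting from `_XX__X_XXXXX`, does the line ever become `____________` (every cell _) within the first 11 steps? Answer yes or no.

yes

___XXX______
X_X___X____X
__XX_XXX__X_
XX______XXX_
__X____X____
XXXX__XXX__X
____XX___XX_
X__X__X_X___
_XXXXXX_XX_X
____________
all cells are _ at step 10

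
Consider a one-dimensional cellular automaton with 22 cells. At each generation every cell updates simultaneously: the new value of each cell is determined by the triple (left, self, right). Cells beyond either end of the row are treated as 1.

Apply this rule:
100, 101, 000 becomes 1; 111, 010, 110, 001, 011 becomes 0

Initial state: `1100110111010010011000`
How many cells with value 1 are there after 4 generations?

10

0010001000101001000110
1001100110010100110001
0100010001001010001100
1011001100100101100010
count of 1: 10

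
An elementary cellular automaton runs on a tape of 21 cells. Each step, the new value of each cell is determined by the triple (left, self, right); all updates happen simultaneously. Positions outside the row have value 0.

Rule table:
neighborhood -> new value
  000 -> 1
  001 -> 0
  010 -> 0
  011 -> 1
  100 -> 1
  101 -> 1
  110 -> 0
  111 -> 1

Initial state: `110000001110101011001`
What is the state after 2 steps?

011111011010101101011

step 1: 101111101101010110100
step 2: 011111011010101101011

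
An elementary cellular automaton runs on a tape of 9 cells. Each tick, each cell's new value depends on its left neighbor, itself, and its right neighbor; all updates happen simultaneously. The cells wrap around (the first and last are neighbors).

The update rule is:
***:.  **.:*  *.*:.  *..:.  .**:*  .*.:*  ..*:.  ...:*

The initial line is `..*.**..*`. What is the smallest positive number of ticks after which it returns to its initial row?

tick 1: ..*.**..*

1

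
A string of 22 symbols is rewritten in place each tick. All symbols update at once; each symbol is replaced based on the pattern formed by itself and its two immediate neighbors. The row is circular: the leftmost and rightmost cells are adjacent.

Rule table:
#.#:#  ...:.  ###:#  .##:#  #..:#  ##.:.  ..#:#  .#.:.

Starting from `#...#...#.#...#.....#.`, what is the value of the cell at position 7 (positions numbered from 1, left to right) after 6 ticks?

tick 1: .#.#.#.#.#.#.#.#...#.#
tick 2: #.#.#.#.#.#.#.#.#.#.#.
tick 3: .#.#.#.#.#.#.#.#.#.#.#
tick 4: #.#.#.#.#.#.#.#.#.#.#.  (repeats tick 2; period 2)
tick 6: #.#.#.#.#.#.#.#.#.#.#.
position 7 holds #

#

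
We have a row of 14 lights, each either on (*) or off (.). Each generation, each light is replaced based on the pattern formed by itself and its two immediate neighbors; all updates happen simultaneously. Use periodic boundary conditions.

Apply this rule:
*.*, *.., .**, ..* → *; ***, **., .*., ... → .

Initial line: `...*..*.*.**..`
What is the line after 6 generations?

..*.**.*.**.*.
.*.**.*.**.*.*
*.**.*.**.*.*.
.**.*.**.*.*.*
**.*.**.*.*.*.
*.*.**.*.*.*.*

*.*.**.*.*.*.*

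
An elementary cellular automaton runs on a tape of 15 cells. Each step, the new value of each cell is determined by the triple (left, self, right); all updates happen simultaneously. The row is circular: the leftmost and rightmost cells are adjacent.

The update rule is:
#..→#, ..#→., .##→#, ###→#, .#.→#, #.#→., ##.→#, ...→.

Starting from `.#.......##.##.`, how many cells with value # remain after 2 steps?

step 1: .##......##.###
step 2: .###.....##.###
count of #: 8

8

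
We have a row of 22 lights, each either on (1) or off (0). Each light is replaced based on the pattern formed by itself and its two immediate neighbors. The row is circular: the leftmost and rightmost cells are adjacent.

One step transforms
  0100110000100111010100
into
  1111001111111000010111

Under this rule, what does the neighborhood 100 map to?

At position 2 the neighborhood is 100; the next row has 1 there.

1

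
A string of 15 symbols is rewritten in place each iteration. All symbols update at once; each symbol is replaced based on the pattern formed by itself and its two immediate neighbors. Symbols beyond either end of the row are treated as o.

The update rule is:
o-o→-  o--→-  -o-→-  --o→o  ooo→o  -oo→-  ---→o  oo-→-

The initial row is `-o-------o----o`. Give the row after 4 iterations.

iteration 1: ---oooooo--ooo-
iteration 2: -oo-oooo--o-o--
iteration 3: -----oo--o----o
iteration 4: -oooo---o--ooo-

-oooo---o--ooo-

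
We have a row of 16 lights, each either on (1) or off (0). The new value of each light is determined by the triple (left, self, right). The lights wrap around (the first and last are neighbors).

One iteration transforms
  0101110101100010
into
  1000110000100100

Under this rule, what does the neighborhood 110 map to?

At position 5 the neighborhood is 110; the next row has 1 there.

1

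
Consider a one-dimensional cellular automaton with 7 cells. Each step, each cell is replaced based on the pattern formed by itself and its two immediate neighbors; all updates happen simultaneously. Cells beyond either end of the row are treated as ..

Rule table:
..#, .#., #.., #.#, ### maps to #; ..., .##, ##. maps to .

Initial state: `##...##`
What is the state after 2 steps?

..#.#..
.#####.

.#####.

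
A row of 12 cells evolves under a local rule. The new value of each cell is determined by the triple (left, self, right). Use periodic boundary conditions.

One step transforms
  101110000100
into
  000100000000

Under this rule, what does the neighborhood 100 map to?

At position 5 the neighborhood is 100; the next row has 0 there.

0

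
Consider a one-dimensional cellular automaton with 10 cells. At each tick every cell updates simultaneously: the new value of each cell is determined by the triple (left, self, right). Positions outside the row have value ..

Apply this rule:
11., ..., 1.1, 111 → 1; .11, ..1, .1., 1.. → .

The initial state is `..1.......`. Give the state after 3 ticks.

1...111111
..1..11111
1.....1111

1.....1111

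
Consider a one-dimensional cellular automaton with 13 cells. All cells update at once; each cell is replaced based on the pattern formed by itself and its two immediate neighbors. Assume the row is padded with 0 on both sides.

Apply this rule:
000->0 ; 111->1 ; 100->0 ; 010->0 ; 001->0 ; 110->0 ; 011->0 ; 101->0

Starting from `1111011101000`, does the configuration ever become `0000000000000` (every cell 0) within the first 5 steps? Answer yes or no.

0110001000000
0000000000000
all cells are 0 at step 2

yes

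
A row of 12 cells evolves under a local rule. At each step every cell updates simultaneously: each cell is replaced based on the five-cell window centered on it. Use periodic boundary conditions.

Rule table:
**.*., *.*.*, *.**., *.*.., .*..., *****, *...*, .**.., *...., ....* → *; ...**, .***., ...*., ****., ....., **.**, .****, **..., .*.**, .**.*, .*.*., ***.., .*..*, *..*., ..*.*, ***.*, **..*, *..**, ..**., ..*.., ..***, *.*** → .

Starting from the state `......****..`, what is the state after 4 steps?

....*......*
***..**..*..
......*.....
....*..**...

....*..**...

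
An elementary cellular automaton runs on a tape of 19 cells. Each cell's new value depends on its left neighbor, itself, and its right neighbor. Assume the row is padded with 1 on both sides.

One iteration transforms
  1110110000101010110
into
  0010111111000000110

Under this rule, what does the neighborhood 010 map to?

0

At position 10 the neighborhood is 010; the next row has 0 there.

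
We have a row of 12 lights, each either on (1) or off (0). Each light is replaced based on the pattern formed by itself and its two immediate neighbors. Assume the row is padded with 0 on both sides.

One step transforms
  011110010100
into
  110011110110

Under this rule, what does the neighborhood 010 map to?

1

At position 7 the neighborhood is 010; the next row has 1 there.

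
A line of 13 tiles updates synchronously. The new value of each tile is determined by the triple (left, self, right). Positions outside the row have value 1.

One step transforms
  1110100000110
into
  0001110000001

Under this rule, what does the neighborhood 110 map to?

0

At position 2 the neighborhood is 110; the next row has 0 there.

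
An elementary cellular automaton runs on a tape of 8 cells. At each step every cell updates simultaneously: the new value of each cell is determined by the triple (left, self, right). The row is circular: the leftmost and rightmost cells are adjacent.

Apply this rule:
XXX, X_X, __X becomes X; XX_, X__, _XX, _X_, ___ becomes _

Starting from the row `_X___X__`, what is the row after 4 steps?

step 1: X___X___
step 2: ___X___X
step 3: __X___X_
step 4: _X___X__

_X___X__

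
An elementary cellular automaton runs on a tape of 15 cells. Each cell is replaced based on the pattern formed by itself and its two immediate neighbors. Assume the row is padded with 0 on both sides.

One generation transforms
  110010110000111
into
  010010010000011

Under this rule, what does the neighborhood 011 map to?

0

At position 0 the neighborhood is 011; the next row has 0 there.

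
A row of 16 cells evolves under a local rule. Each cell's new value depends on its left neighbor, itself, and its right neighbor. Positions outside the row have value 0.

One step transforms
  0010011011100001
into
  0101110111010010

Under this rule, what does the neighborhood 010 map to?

0

At position 2 the neighborhood is 010; the next row has 0 there.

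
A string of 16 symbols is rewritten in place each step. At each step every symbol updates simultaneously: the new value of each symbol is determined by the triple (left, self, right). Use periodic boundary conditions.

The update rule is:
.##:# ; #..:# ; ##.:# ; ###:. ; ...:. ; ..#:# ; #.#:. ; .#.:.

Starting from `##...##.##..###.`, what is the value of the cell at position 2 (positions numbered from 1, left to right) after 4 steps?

###.###.#####.#.
#.#.#.#.#...#...
.........#.#.#.#
#.......#.......
position 2 holds .

.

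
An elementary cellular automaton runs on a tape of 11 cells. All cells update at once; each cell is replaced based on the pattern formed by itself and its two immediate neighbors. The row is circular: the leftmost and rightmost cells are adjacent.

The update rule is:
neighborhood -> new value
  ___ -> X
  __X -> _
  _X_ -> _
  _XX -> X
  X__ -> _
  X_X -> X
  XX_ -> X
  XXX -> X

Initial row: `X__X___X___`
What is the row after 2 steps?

_____X___X_
XXXX___X___

XXXX___X___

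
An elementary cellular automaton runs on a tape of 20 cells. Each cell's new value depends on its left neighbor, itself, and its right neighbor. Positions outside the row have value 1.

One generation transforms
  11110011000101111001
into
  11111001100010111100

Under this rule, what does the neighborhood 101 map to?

1

At position 12 the neighborhood is 101; the next row has 1 there.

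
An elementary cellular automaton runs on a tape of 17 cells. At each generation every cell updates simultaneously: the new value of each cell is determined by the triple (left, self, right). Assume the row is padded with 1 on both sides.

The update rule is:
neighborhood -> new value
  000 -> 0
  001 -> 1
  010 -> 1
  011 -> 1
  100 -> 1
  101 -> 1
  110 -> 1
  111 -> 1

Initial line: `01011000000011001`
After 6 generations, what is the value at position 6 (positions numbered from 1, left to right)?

1

11111100000111111
11111110001111111
11111111011111111
11111111111111111
11111111111111111  (fixed point — unchanged through generation 6)
position 6 holds 1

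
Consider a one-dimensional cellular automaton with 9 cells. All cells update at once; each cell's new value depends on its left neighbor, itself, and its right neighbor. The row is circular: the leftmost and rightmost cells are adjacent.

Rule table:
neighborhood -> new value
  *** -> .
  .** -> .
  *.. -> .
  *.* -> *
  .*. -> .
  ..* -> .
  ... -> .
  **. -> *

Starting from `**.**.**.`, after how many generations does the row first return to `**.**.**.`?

.**.**.**
*.**.**.*
**.**.**.

3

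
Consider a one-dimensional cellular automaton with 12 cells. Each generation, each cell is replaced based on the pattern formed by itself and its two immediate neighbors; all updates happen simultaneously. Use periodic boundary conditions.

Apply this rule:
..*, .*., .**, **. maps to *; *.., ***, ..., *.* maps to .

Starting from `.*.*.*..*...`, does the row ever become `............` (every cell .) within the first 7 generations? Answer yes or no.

**.*.*.**...
**.*.*.**..*
.*.*.*.**.**
.*.*.*.**.**  (fixed point — unchanged through generation 7)
generation 7 is .*.*.*.**.**, still not uniform .

no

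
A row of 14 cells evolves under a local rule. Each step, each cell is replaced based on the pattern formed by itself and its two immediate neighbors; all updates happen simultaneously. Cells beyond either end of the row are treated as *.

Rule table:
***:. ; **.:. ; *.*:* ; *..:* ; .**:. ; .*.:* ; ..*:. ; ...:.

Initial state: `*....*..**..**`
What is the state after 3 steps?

step 1: .*...**...*...
step 2: ***....*..**..
step 3: ...*...**...*.

...*...**...*.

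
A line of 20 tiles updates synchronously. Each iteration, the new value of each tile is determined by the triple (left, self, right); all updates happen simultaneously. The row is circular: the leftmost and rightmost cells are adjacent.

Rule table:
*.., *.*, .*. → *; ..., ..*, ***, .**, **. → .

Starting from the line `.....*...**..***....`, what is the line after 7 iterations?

..*........**....*..

iteration 1: .....**....*....*...
iteration 2: .......*...**...**..
iteration 3: .......**....*....*.
iteration 4: .........*...**...**
iteration 5: *........**....*....
iteration 6: **.........*...**...
iteration 7: ..*........**....*..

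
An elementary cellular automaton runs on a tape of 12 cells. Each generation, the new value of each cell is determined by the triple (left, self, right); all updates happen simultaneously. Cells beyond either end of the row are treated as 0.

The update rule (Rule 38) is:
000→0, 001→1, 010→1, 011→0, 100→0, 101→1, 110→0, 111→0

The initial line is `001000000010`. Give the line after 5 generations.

011000000110
100000001000
100000011000
100000100000
100001100000

100001100000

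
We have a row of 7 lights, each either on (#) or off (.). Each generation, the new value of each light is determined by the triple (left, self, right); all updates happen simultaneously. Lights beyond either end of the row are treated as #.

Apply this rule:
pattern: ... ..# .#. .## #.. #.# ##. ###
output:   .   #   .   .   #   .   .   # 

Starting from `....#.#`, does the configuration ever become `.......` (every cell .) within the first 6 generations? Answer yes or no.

#..#...
.##.#.#
.......
all cells are . at generation 3

yes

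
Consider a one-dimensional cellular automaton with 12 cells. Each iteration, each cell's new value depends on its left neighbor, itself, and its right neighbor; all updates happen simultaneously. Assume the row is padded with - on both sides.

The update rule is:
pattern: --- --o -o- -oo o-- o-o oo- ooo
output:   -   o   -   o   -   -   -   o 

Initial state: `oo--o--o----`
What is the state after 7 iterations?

iteration 1: o--o--o-----
iteration 2: --o--o------
iteration 3: -o--o-------
iteration 4: o--o--------
iteration 5: --o---------
iteration 6: -o----------
iteration 7: o-----------

o-----------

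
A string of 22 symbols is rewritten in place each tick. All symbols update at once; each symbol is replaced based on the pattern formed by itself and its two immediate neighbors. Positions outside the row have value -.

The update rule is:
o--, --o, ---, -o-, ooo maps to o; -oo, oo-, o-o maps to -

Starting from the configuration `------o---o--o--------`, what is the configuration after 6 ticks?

-o---oooooooooooo---o-

oooooooooooooooooooooo
-oooooooooooooooooooo-
o-oooooooooooooooooo-o
o--oooooooooooooooo--o
ooo-oooooooooooooo-ooo
-o---oooooooooooo---o-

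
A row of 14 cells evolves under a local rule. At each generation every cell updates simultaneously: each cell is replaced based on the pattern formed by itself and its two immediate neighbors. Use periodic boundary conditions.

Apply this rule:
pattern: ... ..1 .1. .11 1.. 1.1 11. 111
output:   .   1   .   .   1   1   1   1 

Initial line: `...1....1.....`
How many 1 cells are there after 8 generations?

8

..1.1..1.1....
.1.1.11.1.1...
1.1.1.11.1.1..
.1.1.1.11.1.11
1.1.1.1.11.1.1
11.1.1.1.11.1.
.11.1.1.1.11.1
1.11.1.1.1.11.
count of 1: 8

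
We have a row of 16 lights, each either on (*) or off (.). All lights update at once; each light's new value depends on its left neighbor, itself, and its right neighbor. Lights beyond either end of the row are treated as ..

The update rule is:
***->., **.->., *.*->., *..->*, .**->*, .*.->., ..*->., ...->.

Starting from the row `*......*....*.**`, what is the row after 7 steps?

.......*......*.

.*......*.....*.
..*......*.....*
...*......*.....
....*......*....
.....*......*...
......*......*..
.......*......*.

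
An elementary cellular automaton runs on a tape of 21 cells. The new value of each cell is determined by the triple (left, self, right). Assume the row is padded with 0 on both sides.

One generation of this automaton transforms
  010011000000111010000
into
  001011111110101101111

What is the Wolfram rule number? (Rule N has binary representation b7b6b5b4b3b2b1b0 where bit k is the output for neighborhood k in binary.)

position 13: 111 → 0  (bit 7 = 0)
position 5: 110 → 1  (bit 6 = 1)
position 15: 101 → 1  (bit 5 = 1)
position 2: 100 → 1  (bit 4 = 1)
position 4: 011 → 1  (bit 3 = 1)
position 1: 010 → 0  (bit 2 = 0)
position 0: 001 → 0  (bit 1 = 0)
position 7: 000 → 1  (bit 0 = 1)
bits b7..b0 = 01111001 = 121

121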